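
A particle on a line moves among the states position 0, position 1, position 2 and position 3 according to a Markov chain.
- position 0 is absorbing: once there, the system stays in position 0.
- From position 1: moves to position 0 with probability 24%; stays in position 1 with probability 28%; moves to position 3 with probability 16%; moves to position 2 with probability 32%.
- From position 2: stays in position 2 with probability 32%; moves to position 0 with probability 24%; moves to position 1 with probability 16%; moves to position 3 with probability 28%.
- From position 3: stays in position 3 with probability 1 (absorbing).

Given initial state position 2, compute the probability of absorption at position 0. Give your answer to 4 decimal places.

0.4818

Let h(s) be the probability of absorption at position 0 starting from transient state s. Then h(position 0) = 1 and h(position 3) = 0. By first-step analysis:
h(position 1) = 0.24·1 + 0.28·h(position 1) + 0.32·h(position 2) + 0.16·0
h(position 2) = 0.24·1 + 0.16·h(position 1) + 0.32·h(position 2) + 0.28·0
Solving: h(position 1) = 0.5474, h(position 2) = 0.4818.
Starting from position 2, the probability is 0.4818.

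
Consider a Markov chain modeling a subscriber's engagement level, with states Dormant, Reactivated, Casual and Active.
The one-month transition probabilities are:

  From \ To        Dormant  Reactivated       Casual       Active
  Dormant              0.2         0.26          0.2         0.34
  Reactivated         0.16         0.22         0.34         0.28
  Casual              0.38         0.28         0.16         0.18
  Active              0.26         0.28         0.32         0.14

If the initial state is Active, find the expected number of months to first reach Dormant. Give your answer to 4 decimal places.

3.7420

Let t(s) be the expected number of months to first reach Dormant from state s, with t(Dormant) = 0. Conditioning on the first month:
t(Reactivated) = 1 + 0.22·t(Reactivated) + 0.34·t(Casual) + 0.28·t(Active)
t(Casual) = 1 + 0.28·t(Reactivated) + 0.16·t(Casual) + 0.18·t(Active)
t(Active) = 1 + 0.28·t(Reactivated) + 0.32·t(Casual) + 0.14·t(Active)
Solving: t(Reactivated) = 4.0877, t(Casual) = 3.3549, t(Active) = 3.7420.
Expected months from Active to Dormant: 3.7420.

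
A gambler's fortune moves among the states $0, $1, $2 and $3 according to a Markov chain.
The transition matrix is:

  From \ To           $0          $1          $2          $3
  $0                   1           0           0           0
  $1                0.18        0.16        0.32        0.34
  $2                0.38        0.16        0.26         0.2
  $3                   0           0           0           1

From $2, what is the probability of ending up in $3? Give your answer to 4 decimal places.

0.3899

Let h(s) be the probability of absorption at $3 starting from transient state s. Then h($3) = 1 and h($0) = 0. By first-step analysis:
h($1) = 0.18·0 + 0.16·h($1) + 0.32·h($2) + 0.34·1
h($2) = 0.38·0 + 0.16·h($1) + 0.26·h($2) + 0.2·1
Solving: h($1) = 0.5533, h($2) = 0.3899.
Starting from $2, the probability is 0.3899.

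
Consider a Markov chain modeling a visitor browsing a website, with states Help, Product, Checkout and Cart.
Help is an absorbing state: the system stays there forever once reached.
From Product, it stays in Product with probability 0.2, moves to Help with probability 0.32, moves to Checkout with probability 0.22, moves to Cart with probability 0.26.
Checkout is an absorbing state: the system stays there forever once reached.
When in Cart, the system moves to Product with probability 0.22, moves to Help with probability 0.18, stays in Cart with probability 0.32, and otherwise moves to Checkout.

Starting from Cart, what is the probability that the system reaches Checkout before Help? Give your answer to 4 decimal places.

Let h(s) be the probability of absorption at Checkout starting from transient state s. Then h(Checkout) = 1 and h(Help) = 0. By first-step analysis:
h(Product) = 0.32·0 + 0.2·h(Product) + 0.22·1 + 0.26·h(Cart)
h(Cart) = 0.18·0 + 0.22·h(Product) + 0.28·1 + 0.32·h(Cart)
Solving: h(Product) = 0.4569, h(Cart) = 0.5596.
Starting from Cart, the probability is 0.5596.

0.5596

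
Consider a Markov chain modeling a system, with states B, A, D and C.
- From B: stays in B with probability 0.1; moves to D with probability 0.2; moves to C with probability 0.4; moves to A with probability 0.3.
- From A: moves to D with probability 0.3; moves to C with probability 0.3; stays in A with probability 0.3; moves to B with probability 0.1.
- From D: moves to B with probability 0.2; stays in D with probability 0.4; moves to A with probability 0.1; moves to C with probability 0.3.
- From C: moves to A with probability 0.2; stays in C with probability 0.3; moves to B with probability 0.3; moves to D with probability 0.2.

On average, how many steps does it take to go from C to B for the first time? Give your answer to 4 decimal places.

Let t(s) be the expected number of steps to first reach B from state s, with t(B) = 0. Conditioning on the first step:
t(A) = 1 + 0.3·t(A) + 0.3·t(D) + 0.3·t(C)
t(D) = 1 + 0.1·t(A) + 0.4·t(D) + 0.3·t(C)
t(C) = 1 + 0.2·t(A) + 0.2·t(D) + 0.3·t(C)
Solving: t(A) = 5.2632, t(D) = 4.6784, t(C) = 4.2690.
Expected steps from C to B: 4.2690.

4.2690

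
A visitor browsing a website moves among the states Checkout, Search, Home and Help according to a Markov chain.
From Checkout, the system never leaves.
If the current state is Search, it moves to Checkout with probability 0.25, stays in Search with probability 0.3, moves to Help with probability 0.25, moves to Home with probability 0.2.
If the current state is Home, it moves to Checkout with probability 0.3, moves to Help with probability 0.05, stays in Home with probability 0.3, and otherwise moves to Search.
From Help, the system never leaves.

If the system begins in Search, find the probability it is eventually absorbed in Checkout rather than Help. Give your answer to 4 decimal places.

0.5595

Let h(s) be the probability of absorption at Checkout starting from transient state s. Then h(Checkout) = 1 and h(Help) = 0. By first-step analysis:
h(Search) = 0.25·1 + 0.3·h(Search) + 0.2·h(Home) + 0.25·0
h(Home) = 0.3·1 + 0.35·h(Search) + 0.3·h(Home) + 0.05·0
Solving: h(Search) = 0.5595, h(Home) = 0.7083.
Starting from Search, the probability is 0.5595.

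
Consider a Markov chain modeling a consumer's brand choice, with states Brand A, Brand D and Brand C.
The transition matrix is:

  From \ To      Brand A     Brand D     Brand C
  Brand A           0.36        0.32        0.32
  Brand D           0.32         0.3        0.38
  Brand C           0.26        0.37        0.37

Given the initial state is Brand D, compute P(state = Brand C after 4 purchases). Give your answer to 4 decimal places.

Propagate the distribution vector 4 purchases from Brand D.
After 0 purchases: (0.0000, 1.0000, 0.0000)
After 1 purchase: (0.3200, 0.3000, 0.3800)
After 2 purchases: (0.3100, 0.3330, 0.3570)
After 3 purchases: (0.3110, 0.3312, 0.3578)
After 4 purchases: (0.3110, 0.3313, 0.3578)
P(in Brand C after 4 purchases) = 0.3578

0.3578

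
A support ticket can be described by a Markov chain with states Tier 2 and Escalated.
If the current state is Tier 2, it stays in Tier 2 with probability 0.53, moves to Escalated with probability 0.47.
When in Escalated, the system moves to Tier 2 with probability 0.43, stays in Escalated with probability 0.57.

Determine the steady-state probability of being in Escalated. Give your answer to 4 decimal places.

0.5222

Let the stationary distribution be π with π = πP and π_1 + π_2 = 1.
π_1 = 0.53·π_1 + 0.43·π_2
Solving with the normalization constraint gives π = (0.4778, 0.5222).
So the stationary probability of Escalated is 0.5222.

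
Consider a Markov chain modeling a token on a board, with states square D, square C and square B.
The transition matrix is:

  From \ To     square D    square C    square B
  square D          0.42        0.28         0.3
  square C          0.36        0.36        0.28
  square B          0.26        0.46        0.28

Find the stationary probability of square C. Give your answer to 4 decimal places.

Let the stationary distribution be π with π = πP and π_1 + π_2 + π_3 = 1.
π_1 = 0.42·π_1 + 0.36·π_2 + 0.26·π_3
π_2 = 0.28·π_1 + 0.36·π_2 + 0.46·π_3
Solving with the normalization constraint gives π = (0.3524, 0.3605, 0.2870).
So the stationary probability of square C is 0.3605.

0.3605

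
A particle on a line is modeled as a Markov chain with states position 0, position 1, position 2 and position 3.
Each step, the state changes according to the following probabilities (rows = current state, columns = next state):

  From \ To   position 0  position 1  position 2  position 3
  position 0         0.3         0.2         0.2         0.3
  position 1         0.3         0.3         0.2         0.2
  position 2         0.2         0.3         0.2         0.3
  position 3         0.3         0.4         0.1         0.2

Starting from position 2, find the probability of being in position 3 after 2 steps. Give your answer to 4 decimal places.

Propagate the distribution vector 2 steps from position 2.
After 0 steps: (0.0000, 0.0000, 1.0000, 0.0000)
After 1 step: (0.2000, 0.3000, 0.2000, 0.3000)
After 2 steps: (0.2800, 0.3100, 0.1700, 0.2400)
P(in position 3 after 2 steps) = 0.2400

0.2400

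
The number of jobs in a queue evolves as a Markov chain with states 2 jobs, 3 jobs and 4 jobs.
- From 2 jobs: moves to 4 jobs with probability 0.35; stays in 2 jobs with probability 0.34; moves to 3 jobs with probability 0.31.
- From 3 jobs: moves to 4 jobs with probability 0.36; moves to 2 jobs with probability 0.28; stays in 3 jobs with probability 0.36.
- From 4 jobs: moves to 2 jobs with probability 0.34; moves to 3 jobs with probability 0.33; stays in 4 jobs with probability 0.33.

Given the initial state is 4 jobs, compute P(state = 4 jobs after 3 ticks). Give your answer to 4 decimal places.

0.3464

Propagate the distribution vector 3 ticks from 4 jobs.
After 0 ticks: (0.0000, 0.0000, 1.0000)
After 1 tick: (0.3400, 0.3300, 0.3300)
After 2 ticks: (0.3202, 0.3331, 0.3467)
After 3 ticks: (0.3200, 0.3336, 0.3464)
P(in 4 jobs after 3 ticks) = 0.3464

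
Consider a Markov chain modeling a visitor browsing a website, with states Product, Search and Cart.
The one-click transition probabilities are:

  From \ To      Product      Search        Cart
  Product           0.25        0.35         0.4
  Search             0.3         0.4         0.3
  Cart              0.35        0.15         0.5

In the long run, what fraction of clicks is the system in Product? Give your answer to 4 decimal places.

0.3054

Let the stationary distribution be π with π = πP and π_1 + π_2 + π_3 = 1.
π_1 = 0.25·π_1 + 0.3·π_2 + 0.35·π_3
π_2 = 0.35·π_1 + 0.4·π_2 + 0.15·π_3
Solving with the normalization constraint gives π = (0.3054, 0.2814, 0.4132).
So the stationary probability of Product is 0.3054.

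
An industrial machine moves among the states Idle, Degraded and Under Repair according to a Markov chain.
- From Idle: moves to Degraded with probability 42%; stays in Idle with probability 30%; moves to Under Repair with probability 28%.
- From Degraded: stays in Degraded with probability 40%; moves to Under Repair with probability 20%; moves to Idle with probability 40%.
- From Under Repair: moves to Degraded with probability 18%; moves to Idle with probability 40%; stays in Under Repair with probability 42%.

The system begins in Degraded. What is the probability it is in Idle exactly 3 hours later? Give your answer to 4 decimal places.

0.3640

Propagate the distribution vector 3 hours from Degraded.
After 0 hours: (0.0000, 1.0000, 0.0000)
After 1 hour: (0.4000, 0.4000, 0.2000)
After 2 hours: (0.3600, 0.3640, 0.2760)
After 3 hours: (0.3640, 0.3465, 0.2895)
P(in Idle after 3 hours) = 0.3640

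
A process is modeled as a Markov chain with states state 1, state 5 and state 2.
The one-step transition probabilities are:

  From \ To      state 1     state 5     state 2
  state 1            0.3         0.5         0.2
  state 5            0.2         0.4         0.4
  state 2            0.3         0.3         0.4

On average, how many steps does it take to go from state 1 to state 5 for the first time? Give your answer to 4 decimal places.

Let t(s) be the expected number of steps to first reach state 5 from state s, with t(state 5) = 0. Conditioning on the first step:
t(state 1) = 1 + 0.3·t(state 1) + 0.2·t(state 2)
t(state 2) = 1 + 0.3·t(state 1) + 0.4·t(state 2)
Solving: t(state 1) = 2.2222, t(state 2) = 2.7778.
Expected steps from state 1 to state 5: 2.2222.

2.2222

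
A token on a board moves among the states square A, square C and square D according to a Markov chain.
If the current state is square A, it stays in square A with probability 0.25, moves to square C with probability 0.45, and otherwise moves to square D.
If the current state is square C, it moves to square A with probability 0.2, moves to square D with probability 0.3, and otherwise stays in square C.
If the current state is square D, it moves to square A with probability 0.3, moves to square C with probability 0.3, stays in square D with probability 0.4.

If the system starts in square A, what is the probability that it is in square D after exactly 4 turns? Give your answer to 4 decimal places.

Propagate the distribution vector 4 turns from square A.
After 0 turns: (1.0000, 0.0000, 0.0000)
After 1 turn: (0.2500, 0.4500, 0.3000)
After 2 turns: (0.2425, 0.4275, 0.3300)
After 3 turns: (0.2451, 0.4219, 0.3330)
After 4 turns: (0.2456, 0.4211, 0.3333)
P(in square D after 4 turns) = 0.3333

0.3333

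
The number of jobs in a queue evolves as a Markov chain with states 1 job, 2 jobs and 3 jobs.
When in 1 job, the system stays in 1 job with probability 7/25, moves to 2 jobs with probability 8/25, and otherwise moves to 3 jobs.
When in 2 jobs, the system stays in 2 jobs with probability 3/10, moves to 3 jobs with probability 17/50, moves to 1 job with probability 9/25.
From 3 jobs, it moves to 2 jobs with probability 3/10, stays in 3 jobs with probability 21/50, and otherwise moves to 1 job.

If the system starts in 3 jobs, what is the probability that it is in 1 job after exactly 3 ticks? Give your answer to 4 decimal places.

0.3044

Propagate the distribution vector 3 ticks from 3 jobs.
After 0 ticks: (0.0000, 0.0000, 1.0000)
After 1 tick: (0.2800, 0.3000, 0.4200)
After 2 ticks: (0.3040, 0.3056, 0.3904)
After 3 ticks: (0.3044, 0.3061, 0.3895)
P(in 1 job after 3 ticks) = 0.3044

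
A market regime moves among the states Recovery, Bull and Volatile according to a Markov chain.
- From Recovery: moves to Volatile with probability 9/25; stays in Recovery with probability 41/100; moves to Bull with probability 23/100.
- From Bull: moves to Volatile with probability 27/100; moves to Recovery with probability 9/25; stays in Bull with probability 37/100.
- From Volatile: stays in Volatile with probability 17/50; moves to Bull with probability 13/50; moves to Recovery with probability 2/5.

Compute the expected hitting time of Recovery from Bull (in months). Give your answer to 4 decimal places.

2.6910

Let t(s) be the expected number of months to first reach Recovery from state s, with t(Recovery) = 0. Conditioning on the first month:
t(Bull) = 1 + 0.37·t(Bull) + 0.27·t(Volatile)
t(Volatile) = 1 + 0.26·t(Bull) + 0.34·t(Volatile)
Solving: t(Bull) = 2.6910, t(Volatile) = 2.5752.
Expected months from Bull to Recovery: 2.6910.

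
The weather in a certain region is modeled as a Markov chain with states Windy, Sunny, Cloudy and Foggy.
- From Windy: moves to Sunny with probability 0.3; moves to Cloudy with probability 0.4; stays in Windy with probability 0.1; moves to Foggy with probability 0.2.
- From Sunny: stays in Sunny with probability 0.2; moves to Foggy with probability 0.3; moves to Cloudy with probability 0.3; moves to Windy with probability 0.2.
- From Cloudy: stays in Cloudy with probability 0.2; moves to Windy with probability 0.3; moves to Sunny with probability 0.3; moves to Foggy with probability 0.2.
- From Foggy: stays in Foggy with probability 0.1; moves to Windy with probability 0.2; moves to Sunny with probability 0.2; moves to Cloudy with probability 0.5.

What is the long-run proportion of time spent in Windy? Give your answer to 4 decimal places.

Let the stationary distribution be π with π = πP and π_1 + π_2 + π_3 + π_4 = 1.
π_1 = 0.1·π_1 + 0.2·π_2 + 0.3·π_3 + 0.2·π_4
π_2 = 0.3·π_1 + 0.2·π_2 + 0.3·π_3 + 0.2·π_4
π_3 = 0.4·π_1 + 0.3·π_2 + 0.2·π_3 + 0.5·π_4
Solving with the normalization constraint gives π = (0.2117, 0.2541, 0.3292, 0.2049).
So the stationary probability of Windy is 0.2117.

0.2117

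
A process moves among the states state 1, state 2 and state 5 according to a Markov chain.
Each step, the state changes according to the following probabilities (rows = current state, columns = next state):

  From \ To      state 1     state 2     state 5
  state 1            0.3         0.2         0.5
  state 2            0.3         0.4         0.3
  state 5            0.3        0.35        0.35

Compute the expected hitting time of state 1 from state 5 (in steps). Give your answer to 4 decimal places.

Let t(s) be the expected number of steps to first reach state 1 from state s, with t(state 1) = 0. Conditioning on the first step:
t(state 2) = 1 + 0.4·t(state 2) + 0.3·t(state 5)
t(state 5) = 1 + 0.35·t(state 2) + 0.35·t(state 5)
Solving: t(state 2) = 3.3333, t(state 5) = 3.3333.
Expected steps from state 5 to state 1: 3.3333.

3.3333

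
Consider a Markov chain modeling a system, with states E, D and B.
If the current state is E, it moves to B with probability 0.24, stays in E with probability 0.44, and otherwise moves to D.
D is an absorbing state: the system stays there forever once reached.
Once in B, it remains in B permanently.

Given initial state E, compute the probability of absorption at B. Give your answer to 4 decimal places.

Let h(s) be the probability of absorption at B starting from transient state s. Then h(B) = 1 and h(D) = 0. By first-step analysis:
h(E) = 0.44·h(E) + 0.32·0 + 0.24·1
Solving: h(E) = 0.4286.
Starting from E, the probability is 0.4286.

0.4286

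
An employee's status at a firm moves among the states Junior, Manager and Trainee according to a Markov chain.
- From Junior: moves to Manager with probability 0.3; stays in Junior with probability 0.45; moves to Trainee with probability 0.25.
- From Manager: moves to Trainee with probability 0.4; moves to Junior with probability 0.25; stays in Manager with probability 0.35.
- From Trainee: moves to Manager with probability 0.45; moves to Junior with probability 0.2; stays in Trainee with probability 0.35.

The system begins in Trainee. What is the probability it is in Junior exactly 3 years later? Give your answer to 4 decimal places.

Propagate the distribution vector 3 years from Trainee.
After 0 years: (0.0000, 0.0000, 1.0000)
After 1 year: (0.2000, 0.4500, 0.3500)
After 2 years: (0.2725, 0.3750, 0.3525)
After 3 years: (0.2869, 0.3716, 0.3415)
P(in Junior after 3 years) = 0.2869

0.2869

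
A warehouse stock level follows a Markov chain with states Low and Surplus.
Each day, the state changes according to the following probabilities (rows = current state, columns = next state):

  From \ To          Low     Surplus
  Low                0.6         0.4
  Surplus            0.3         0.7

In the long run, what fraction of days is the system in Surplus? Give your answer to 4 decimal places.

Let the stationary distribution be π with π = πP and π_1 + π_2 = 1.
π_1 = 0.6·π_1 + 0.3·π_2
Solving with the normalization constraint gives π = (0.4286, 0.5714).
So the stationary probability of Surplus is 0.5714.

0.5714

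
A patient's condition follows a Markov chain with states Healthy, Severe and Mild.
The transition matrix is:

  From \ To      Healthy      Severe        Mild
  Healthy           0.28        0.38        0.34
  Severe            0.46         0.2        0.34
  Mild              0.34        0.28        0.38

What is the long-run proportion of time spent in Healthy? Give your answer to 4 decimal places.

Let the stationary distribution be π with π = πP and π_1 + π_2 + π_3 = 1.
π_1 = 0.28·π_1 + 0.46·π_2 + 0.34·π_3
π_2 = 0.38·π_1 + 0.2·π_2 + 0.28·π_3
Solving with the normalization constraint gives π = (0.3538, 0.2920, 0.3542).
So the stationary probability of Healthy is 0.3538.

0.3538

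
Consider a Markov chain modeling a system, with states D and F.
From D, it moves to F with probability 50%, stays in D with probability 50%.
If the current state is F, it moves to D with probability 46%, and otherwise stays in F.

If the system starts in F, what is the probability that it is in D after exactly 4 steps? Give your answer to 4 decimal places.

Propagate the distribution vector 4 steps from F.
After 0 steps: (0.0000, 1.0000)
After 1 step: (0.4600, 0.5400)
After 2 steps: (0.4784, 0.5216)
After 3 steps: (0.4791, 0.5209)
After 4 steps: (0.4792, 0.5208)
P(in D after 4 steps) = 0.4792

0.4792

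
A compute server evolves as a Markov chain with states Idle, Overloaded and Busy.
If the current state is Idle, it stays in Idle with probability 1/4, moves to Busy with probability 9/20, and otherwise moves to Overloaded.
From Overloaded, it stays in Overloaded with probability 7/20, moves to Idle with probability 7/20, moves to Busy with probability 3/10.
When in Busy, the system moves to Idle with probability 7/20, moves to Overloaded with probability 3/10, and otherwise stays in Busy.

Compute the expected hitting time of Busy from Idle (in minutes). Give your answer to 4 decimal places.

Let t(s) be the expected number of minutes to first reach Busy from state s, with t(Busy) = 0. Conditioning on the first minute:
t(Idle) = 1 + 0.25·t(Idle) + 0.3·t(Overloaded)
t(Overloaded) = 1 + 0.35·t(Idle) + 0.35·t(Overloaded)
Solving: t(Idle) = 2.4837, t(Overloaded) = 2.8758.
Expected minutes from Idle to Busy: 2.4837.

2.4837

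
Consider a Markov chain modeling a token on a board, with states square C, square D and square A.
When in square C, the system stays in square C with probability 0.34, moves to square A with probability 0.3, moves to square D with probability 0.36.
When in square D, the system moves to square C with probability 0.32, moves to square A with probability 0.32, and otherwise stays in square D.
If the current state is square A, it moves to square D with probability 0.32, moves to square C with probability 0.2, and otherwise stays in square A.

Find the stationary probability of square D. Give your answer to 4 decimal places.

0.3450

Let the stationary distribution be π with π = πP and π_1 + π_2 + π_3 = 1.
π_1 = 0.34·π_1 + 0.32·π_2 + 0.2·π_3
π_2 = 0.36·π_1 + 0.36·π_2 + 0.32·π_3
Solving with the normalization constraint gives π = (0.2807, 0.3450, 0.3743).
So the stationary probability of square D is 0.3450.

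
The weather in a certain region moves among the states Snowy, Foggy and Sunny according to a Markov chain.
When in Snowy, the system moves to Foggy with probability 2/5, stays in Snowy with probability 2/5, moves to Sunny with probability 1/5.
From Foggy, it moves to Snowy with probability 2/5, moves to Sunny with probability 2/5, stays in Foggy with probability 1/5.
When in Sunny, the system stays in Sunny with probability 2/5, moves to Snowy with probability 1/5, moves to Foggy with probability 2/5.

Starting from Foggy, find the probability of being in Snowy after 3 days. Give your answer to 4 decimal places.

0.3360

Propagate the distribution vector 3 days from Foggy.
After 0 days: (0.0000, 1.0000, 0.0000)
After 1 day: (0.4000, 0.2000, 0.4000)
After 2 days: (0.3200, 0.3600, 0.3200)
After 3 days: (0.3360, 0.3280, 0.3360)
P(in Snowy after 3 days) = 0.3360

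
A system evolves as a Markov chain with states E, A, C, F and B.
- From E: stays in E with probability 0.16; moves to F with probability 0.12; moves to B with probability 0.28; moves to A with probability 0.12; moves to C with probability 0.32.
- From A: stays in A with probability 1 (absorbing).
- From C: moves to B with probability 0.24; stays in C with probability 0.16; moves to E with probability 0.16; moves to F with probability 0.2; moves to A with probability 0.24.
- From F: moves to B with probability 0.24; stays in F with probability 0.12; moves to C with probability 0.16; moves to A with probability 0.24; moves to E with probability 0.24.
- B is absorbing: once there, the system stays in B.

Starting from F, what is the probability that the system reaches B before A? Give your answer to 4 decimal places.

Let h(s) be the probability of absorption at B starting from transient state s. Then h(B) = 1 and h(A) = 0. By first-step analysis:
h(E) = 0.16·h(E) + 0.12·0 + 0.32·h(C) + 0.12·h(F) + 0.28·1
h(C) = 0.16·h(E) + 0.24·0 + 0.16·h(C) + 0.2·h(F) + 0.24·1
h(F) = 0.24·h(E) + 0.24·0 + 0.16·h(C) + 0.12·h(F) + 0.24·1
Solving: h(E) = 0.6117, h(C) = 0.5298, h(F) = 0.5359.
Starting from F, the probability is 0.5359.

0.5359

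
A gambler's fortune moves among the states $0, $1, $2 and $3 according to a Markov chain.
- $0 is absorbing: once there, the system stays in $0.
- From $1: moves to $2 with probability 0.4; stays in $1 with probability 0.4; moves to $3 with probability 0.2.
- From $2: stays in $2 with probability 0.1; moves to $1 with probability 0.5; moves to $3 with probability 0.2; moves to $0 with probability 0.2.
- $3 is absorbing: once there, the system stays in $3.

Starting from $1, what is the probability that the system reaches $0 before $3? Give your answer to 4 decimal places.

0.2353

Let h(s) be the probability of absorption at $0 starting from transient state s. Then h($0) = 1 and h($3) = 0. By first-step analysis:
h($1) = 0.4·h($1) + 0.4·h($2) + 0.2·0
h($2) = 0.2·1 + 0.5·h($1) + 0.1·h($2) + 0.2·0
Solving: h($1) = 0.2353, h($2) = 0.3529.
Starting from $1, the probability is 0.2353.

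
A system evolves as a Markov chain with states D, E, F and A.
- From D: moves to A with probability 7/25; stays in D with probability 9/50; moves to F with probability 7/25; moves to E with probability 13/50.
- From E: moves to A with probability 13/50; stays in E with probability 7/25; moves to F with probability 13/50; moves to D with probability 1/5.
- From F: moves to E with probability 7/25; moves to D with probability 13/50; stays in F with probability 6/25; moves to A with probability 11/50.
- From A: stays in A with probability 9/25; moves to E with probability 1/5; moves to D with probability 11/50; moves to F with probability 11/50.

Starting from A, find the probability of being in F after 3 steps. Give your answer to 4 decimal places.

0.2477

Propagate the distribution vector 3 steps from A.
After 0 steps: (0.0000, 0.0000, 0.0000, 1.0000)
After 1 step: (0.2200, 0.2000, 0.2200, 0.3600)
After 2 steps: (0.2160, 0.2468, 0.2456, 0.2916)
After 3 steps: (0.2162, 0.2524, 0.2477, 0.2837)
P(in F after 3 steps) = 0.2477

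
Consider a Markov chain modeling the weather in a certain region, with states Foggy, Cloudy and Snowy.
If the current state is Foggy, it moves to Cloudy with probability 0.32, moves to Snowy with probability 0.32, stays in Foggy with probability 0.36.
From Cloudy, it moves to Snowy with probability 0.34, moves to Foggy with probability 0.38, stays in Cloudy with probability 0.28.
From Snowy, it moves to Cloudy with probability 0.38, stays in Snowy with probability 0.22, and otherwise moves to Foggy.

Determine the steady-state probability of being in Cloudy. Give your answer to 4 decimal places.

Let the stationary distribution be π with π = πP and π_1 + π_2 + π_3 = 1.
π_1 = 0.36·π_1 + 0.38·π_2 + 0.4·π_3
π_2 = 0.32·π_1 + 0.28·π_2 + 0.38·π_3
Solving with the normalization constraint gives π = (0.3784, 0.3248, 0.2968).
So the stationary probability of Cloudy is 0.3248.

0.3248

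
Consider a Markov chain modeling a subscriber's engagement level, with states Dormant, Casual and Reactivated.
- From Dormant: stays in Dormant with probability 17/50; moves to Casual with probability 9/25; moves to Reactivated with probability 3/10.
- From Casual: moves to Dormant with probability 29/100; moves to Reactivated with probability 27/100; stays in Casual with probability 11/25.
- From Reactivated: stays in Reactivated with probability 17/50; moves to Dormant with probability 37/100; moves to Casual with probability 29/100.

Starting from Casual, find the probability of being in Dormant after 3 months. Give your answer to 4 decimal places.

Propagate the distribution vector 3 months from Casual.
After 0 months: (0.0000, 1.0000, 0.0000)
After 1 month: (0.2900, 0.4400, 0.2700)
After 2 months: (0.3261, 0.3763, 0.2976)
After 3 months: (0.3301, 0.3693, 0.3006)
P(in Dormant after 3 months) = 0.3301

0.3301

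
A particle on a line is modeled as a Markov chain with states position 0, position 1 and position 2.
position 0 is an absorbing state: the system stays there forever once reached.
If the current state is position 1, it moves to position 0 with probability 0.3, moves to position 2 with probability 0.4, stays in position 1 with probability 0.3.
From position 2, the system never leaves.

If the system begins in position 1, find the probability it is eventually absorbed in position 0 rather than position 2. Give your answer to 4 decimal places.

Let h(s) be the probability of absorption at position 0 starting from transient state s. Then h(position 0) = 1 and h(position 2) = 0. By first-step analysis:
h(position 1) = 0.3·1 + 0.3·h(position 1) + 0.4·0
Solving: h(position 1) = 0.4286.
Starting from position 1, the probability is 0.4286.

0.4286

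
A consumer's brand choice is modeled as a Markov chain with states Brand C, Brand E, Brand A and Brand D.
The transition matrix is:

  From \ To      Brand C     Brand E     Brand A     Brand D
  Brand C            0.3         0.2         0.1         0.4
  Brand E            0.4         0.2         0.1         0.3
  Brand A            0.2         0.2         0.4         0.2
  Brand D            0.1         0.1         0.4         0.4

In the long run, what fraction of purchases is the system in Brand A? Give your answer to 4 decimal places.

Let the stationary distribution be π with π = πP and π_1 + π_2 + π_3 + π_4 = 1.
π_1 = 0.3·π_1 + 0.4·π_2 + 0.2·π_3 + 0.1·π_4
π_2 = 0.2·π_1 + 0.2·π_2 + 0.2·π_3 + 0.1·π_4
π_3 = 0.1·π_1 + 0.1·π_2 + 0.4·π_3 + 0.4·π_4
Solving with the normalization constraint gives π = (0.2231, 0.1673, 0.2829, 0.3267).
So the stationary probability of Brand A is 0.2829.

0.2829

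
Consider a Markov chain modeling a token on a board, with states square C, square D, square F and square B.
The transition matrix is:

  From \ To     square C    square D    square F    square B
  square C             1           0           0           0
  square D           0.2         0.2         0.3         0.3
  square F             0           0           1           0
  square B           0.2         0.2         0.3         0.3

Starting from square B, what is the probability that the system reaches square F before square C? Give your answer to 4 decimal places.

0.6000

Let h(s) be the probability of absorption at square F starting from transient state s. Then h(square F) = 1 and h(square C) = 0. By first-step analysis:
h(square D) = 0.2·0 + 0.2·h(square D) + 0.3·1 + 0.3·h(square B)
h(square B) = 0.2·0 + 0.2·h(square D) + 0.3·1 + 0.3·h(square B)
Solving: h(square D) = 0.6000, h(square B) = 0.6000.
Starting from square B, the probability is 0.6000.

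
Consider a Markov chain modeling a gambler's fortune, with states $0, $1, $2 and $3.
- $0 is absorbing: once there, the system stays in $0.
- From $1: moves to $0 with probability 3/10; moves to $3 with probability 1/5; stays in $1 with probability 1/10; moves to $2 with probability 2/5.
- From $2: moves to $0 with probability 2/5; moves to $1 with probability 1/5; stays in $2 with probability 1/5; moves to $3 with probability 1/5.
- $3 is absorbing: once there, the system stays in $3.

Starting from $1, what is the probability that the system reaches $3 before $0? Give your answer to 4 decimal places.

0.3750

Let h(s) be the probability of absorption at $3 starting from transient state s. Then h($3) = 1 and h($0) = 0. By first-step analysis:
h($1) = 0.3·0 + 0.1·h($1) + 0.4·h($2) + 0.2·1
h($2) = 0.4·0 + 0.2·h($1) + 0.2·h($2) + 0.2·1
Solving: h($1) = 0.3750, h($2) = 0.3438.
Starting from $1, the probability is 0.3750.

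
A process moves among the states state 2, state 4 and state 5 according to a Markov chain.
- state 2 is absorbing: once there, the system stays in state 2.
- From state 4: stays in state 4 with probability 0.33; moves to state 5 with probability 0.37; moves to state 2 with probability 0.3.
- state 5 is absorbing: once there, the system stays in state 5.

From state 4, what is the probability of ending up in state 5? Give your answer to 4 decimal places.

0.5522

Let h(s) be the probability of absorption at state 5 starting from transient state s. Then h(state 5) = 1 and h(state 2) = 0. By first-step analysis:
h(state 4) = 0.3·0 + 0.33·h(state 4) + 0.37·1
Solving: h(state 4) = 0.5522.
Starting from state 4, the probability is 0.5522.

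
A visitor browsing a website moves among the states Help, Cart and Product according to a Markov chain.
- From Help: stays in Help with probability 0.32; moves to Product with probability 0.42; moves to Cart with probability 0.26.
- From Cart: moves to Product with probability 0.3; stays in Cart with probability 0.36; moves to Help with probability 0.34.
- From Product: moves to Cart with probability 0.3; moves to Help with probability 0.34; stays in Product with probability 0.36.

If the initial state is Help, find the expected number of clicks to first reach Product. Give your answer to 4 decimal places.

2.5952

Let t(s) be the expected number of clicks to first reach Product from state s, with t(Product) = 0. Conditioning on the first click:
t(Help) = 1 + 0.32·t(Help) + 0.26·t(Cart)
t(Cart) = 1 + 0.34·t(Help) + 0.36·t(Cart)
Solving: t(Help) = 2.5952, t(Cart) = 2.9412.
Expected clicks from Help to Product: 2.5952.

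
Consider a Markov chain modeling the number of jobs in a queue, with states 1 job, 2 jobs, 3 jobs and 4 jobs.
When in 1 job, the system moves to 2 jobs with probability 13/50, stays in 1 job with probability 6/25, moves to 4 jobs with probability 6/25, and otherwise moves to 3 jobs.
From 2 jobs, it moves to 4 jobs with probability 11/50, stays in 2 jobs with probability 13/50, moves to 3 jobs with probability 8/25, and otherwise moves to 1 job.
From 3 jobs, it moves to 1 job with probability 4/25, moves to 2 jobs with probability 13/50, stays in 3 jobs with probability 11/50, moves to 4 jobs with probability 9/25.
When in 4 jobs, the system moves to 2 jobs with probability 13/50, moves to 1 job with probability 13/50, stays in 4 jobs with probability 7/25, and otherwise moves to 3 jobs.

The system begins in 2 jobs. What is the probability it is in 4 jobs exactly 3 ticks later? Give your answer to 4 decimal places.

0.2760

Propagate the distribution vector 3 ticks from 2 jobs.
After 0 ticks: (0.0000, 1.0000, 0.0000, 0.0000)
After 1 tick: (0.2000, 0.2600, 0.3200, 0.2200)
After 2 ticks: (0.2084, 0.2600, 0.2496, 0.2820)
After 3 ticks: (0.2153, 0.2600, 0.2487, 0.2760)
P(in 4 jobs after 3 ticks) = 0.2760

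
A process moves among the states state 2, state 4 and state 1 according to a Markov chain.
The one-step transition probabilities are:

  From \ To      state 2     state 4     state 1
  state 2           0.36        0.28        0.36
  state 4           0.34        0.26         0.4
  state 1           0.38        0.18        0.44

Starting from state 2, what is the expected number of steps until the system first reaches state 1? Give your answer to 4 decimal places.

2.6956

Let t(s) be the expected number of steps to first reach state 1 from state s, with t(state 1) = 0. Conditioning on the first step:
t(state 2) = 1 + 0.36·t(state 2) + 0.28·t(state 4)
t(state 4) = 1 + 0.34·t(state 2) + 0.26·t(state 4)
Solving: t(state 2) = 2.6956, t(state 4) = 2.5899.
Expected steps from state 2 to state 1: 2.6956.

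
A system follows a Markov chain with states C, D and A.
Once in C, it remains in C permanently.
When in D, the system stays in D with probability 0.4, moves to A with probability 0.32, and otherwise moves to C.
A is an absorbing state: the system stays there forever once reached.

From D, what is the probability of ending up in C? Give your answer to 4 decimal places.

0.4667

Let h(s) be the probability of absorption at C starting from transient state s. Then h(C) = 1 and h(A) = 0. By first-step analysis:
h(D) = 0.28·1 + 0.4·h(D) + 0.32·0
Solving: h(D) = 0.4667.
Starting from D, the probability is 0.4667.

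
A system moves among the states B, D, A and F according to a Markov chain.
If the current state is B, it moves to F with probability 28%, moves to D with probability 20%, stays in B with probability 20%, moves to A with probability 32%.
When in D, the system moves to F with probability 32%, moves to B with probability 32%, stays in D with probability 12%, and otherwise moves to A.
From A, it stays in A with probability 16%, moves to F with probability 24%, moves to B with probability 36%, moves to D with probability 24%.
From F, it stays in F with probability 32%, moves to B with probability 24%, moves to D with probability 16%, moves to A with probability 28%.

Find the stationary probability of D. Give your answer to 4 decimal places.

0.1839

Let the stationary distribution be π with π = πP and π_1 + π_2 + π_3 + π_4 = 1.
π_1 = 0.2·π_1 + 0.32·π_2 + 0.36·π_3 + 0.24·π_4
π_2 = 0.2·π_1 + 0.12·π_2 + 0.24·π_3 + 0.16·π_4
π_3 = 0.32·π_1 + 0.24·π_2 + 0.16·π_3 + 0.28·π_4
Solving with the normalization constraint gives π = (0.2741, 0.1839, 0.2532, 0.2888).
So the stationary probability of D is 0.1839.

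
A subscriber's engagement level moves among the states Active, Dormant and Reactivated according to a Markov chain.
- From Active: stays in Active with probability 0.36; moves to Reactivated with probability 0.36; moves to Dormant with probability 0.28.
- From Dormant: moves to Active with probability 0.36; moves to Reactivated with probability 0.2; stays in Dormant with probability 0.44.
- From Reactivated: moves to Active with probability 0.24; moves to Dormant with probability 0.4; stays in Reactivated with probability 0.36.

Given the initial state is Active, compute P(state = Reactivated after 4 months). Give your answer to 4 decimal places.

Propagate the distribution vector 4 months from Active.
After 0 months: (1.0000, 0.0000, 0.0000)
After 1 month: (0.3600, 0.2800, 0.3600)
After 2 months: (0.3168, 0.3680, 0.3152)
After 3 months: (0.3222, 0.3767, 0.3011)
After 4 months: (0.3239, 0.3764, 0.2997)
P(in Reactivated after 4 months) = 0.2997

0.2997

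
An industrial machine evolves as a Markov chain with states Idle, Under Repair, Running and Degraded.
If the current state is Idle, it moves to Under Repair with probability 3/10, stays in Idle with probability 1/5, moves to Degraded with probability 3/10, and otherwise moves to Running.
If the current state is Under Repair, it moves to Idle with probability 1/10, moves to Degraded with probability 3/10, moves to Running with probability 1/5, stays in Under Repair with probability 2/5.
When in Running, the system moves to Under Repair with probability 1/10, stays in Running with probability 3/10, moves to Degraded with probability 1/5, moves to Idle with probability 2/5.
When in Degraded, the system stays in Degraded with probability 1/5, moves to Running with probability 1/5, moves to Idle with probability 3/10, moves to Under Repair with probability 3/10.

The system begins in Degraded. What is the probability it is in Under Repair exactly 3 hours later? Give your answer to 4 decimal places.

0.2850

Propagate the distribution vector 3 hours from Degraded.
After 0 hours: (0.0000, 0.0000, 0.0000, 1.0000)
After 1 hour: (0.3000, 0.3000, 0.2000, 0.2000)
After 2 hours: (0.2300, 0.2900, 0.2200, 0.2600)
After 3 hours: (0.2410, 0.2850, 0.2220, 0.2520)
P(in Under Repair after 3 hours) = 0.2850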